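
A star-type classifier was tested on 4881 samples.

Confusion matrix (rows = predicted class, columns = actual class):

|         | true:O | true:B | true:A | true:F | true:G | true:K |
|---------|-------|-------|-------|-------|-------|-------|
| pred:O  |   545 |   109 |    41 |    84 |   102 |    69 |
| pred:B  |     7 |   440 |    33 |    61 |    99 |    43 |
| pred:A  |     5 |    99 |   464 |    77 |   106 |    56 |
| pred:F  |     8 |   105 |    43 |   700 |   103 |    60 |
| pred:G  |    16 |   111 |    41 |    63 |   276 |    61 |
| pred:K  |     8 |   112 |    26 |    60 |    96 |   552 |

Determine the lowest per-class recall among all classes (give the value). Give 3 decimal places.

0.353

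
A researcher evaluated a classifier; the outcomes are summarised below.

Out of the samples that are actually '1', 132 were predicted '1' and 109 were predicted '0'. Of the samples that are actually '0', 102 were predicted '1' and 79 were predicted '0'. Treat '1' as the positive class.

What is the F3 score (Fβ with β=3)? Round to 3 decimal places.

Fβ = (1+β²)·TP / ((1+β²)·TP + β²·FN + FP), with β²=9
= 10·132 / (10·132 + 9·109 + 102) = 0.549

0.549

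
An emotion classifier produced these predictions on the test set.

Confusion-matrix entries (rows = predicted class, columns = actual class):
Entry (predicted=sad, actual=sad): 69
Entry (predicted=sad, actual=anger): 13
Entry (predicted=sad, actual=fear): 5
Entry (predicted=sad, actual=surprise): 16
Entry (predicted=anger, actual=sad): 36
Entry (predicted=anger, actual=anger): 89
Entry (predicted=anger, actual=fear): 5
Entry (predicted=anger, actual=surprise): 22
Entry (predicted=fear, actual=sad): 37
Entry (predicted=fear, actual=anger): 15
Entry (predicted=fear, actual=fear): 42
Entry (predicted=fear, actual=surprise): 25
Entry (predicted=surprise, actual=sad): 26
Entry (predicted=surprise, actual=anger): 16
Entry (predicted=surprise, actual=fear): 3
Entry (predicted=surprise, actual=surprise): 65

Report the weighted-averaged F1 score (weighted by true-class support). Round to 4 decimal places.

0.5477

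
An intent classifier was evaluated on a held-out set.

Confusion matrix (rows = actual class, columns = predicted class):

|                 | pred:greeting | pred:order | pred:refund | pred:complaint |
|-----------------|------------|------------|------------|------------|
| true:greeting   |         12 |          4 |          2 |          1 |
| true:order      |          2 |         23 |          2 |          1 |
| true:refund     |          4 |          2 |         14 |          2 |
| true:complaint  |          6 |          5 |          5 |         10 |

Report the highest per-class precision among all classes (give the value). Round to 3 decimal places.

Per-class precision (TP/(TP+FP)):
  greeting: TP=12, FP=2+4+6=12 → 12/24 = 0.5000
  order: TP=23, FP=4+2+5=11 → 23/34 = 0.6765
  refund: TP=14, FP=2+2+5=9 → 14/23 = 0.6087
  complaint: TP=10, FP=1+1+2=4 → 10/14 = 0.7143
Highest is class 'complaint' with precision = 0.714.

0.714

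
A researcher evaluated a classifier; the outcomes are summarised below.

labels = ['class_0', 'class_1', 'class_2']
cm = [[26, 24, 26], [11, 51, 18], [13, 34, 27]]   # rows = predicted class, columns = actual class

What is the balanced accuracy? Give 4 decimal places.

Balanced accuracy = mean of per-class recall.
  class_0: recall = 26/50 = 0.52000
  class_1: recall = 51/109 = 0.46789
  class_2: recall = 27/71 = 0.38028
Mean = (0.52000 + 0.46789 + 0.38028) / 3 = 0.4561

0.4561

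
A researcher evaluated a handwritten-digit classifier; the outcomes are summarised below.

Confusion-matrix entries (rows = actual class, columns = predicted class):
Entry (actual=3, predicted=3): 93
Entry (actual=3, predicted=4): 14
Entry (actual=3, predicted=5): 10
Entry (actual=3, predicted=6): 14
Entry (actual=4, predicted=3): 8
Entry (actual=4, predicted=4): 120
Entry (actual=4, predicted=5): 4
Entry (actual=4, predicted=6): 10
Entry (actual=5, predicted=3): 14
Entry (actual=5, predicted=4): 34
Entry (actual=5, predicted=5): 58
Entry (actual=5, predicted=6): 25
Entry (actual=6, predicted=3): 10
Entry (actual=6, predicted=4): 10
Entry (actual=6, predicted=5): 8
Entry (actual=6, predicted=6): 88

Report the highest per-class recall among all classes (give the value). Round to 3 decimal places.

Per-class recall (TP/(TP+FN)):
  3: TP=93, FN=14+10+14=38 → 93/131 = 0.7099
  4: TP=120, FN=8+4+10=22 → 120/142 = 0.8451
  5: TP=58, FN=14+34+25=73 → 58/131 = 0.4427
  6: TP=88, FN=10+10+8=28 → 88/116 = 0.7586
Highest is class '4' with recall = 0.845.

0.845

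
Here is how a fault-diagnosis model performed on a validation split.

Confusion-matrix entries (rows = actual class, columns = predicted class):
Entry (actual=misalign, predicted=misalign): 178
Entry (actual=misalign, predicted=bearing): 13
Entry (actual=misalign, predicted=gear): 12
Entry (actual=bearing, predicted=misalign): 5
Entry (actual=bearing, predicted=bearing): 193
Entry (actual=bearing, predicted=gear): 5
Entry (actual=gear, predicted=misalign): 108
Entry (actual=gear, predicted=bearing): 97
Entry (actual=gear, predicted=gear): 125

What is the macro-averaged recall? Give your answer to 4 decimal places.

0.7355

Per-class recall (TP/(TP+FN)):
  misalign: TP=178, FN=13+12=25 → 178/203 = 0.87685
  bearing: TP=193, FN=5+5=10 → 193/203 = 0.95074
  gear: TP=125, FN=108+97=205 → 125/330 = 0.37879
Macro-recall = mean = (0.87685 + 0.95074 + 0.37879) / 3 = 0.7355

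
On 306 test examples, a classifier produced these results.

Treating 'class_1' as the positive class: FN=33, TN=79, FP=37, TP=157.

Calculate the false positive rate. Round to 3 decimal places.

0.319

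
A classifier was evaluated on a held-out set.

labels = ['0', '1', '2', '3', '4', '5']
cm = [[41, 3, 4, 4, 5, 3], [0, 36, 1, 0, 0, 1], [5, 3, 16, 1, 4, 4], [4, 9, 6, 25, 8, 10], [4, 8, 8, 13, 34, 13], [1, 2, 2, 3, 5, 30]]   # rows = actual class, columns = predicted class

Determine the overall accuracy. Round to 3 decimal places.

Accuracy = trace / total = (41+36+16+25+34+30=182) / 316 = 182/316 = 0.576

0.576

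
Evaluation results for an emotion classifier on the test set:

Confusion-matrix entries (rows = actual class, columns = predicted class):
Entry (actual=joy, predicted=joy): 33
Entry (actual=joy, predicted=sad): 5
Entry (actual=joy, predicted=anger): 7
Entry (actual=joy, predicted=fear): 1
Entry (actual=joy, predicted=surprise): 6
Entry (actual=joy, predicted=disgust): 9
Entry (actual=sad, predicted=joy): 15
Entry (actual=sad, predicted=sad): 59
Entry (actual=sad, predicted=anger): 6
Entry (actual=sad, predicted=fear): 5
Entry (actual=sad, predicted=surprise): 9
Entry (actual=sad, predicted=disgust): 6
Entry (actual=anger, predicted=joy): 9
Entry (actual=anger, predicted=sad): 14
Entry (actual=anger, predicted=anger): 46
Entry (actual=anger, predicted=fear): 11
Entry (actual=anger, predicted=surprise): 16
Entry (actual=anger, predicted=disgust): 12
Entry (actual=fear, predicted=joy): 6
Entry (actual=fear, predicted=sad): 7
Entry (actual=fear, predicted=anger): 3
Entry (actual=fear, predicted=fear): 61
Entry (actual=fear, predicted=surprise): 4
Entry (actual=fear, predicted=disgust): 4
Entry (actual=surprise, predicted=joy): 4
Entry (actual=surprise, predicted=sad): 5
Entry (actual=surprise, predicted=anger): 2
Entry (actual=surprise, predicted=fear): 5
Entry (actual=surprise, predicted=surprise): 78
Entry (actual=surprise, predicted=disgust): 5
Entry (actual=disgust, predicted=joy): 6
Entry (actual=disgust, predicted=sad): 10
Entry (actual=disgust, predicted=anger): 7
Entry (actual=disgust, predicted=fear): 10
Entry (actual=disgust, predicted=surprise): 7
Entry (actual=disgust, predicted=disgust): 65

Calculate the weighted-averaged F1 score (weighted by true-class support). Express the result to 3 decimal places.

Per-class F1 score (2·TP/(2·TP+FP+FN)):
  joy: TP=33, FP=15+9+6+4+6=40, FN=5+7+1+6+9=28 → 66/134 = 0.4925
  sad: TP=59, FP=5+14+7+5+10=41, FN=15+6+5+9+6=41 → 118/200 = 0.5900
  anger: TP=46, FP=7+6+3+2+7=25, FN=9+14+11+16+12=62 → 92/179 = 0.5140
  fear: TP=61, FP=1+5+11+5+10=32, FN=6+7+3+4+4=24 → 122/178 = 0.6854
  surprise: TP=78, FP=6+9+16+4+7=42, FN=4+5+2+5+5=21 → 156/219 = 0.7123
  disgust: TP=65, FP=9+6+12+4+5=36, FN=6+10+7+10+7=40 → 130/206 = 0.6311
Weighted-F1 score = Σ (supportᵢ/N)·F1 scoreᵢ with N=558: (61/558)·0.4925 + (100/558)·0.5900 + (108/558)·0.5140 + (85/558)·0.6854 + (99/558)·0.7123 + (105/558)·0.6311 = 0.609

0.609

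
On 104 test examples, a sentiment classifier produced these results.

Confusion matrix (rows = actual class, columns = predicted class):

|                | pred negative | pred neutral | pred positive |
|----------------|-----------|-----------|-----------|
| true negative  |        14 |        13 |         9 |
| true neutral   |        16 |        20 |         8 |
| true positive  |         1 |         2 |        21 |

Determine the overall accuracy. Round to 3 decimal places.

Accuracy = trace / total = (14+20+21=55) / 104 = 55/104 = 0.529

0.529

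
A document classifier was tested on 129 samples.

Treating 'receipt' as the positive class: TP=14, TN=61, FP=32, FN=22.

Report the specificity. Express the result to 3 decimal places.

0.656

Specificity = TN/(TN+FP) = 61/(61+32) = 0.656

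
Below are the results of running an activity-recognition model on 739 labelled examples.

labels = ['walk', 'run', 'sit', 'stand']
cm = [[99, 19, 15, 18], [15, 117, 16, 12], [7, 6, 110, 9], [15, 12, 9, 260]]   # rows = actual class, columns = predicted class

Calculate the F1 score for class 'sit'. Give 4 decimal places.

Take TP from the diagonal, FP from the rest of the 'sit' prediction marginal, FN from the rest of the 'sit' actual marginal.
F1 score = 2·TP/(2·TP+FP+FN).
sit: TP=110, FP=15+16+9=40, FN=7+6+9=22 → 220/282 = 0.78014

0.7801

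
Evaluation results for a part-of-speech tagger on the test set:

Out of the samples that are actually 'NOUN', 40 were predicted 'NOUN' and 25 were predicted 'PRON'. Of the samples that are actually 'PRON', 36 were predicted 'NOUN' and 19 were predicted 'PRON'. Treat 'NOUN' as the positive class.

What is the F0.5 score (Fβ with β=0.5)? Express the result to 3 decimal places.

Fβ = (1+β²)·TP / ((1+β²)·TP + β²·FN + FP), with β²=1/4
= 1.25·40 / (1.25·40 + 0.25·25 + 36) = 0.542

0.542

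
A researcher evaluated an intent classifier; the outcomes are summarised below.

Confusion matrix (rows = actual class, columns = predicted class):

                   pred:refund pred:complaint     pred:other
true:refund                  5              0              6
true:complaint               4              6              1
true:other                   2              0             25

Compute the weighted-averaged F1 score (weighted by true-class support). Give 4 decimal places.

Per-class F1 score (2·TP/(2·TP+FP+FN)):
  refund: TP=5, FP=4+2=6, FN=0+6=6 → 10/22 = 0.45455
  complaint: TP=6, FP=0+0=0, FN=4+1=5 → 12/17 = 0.70588
  other: TP=25, FP=6+1=7, FN=2+0=2 → 50/59 = 0.84746
Weighted-F1 score = Σ (supportᵢ/N)·F1 scoreᵢ with N=49: (11/49)·0.45455 + (11/49)·0.70588 + (27/49)·0.84746 = 0.7275

0.7275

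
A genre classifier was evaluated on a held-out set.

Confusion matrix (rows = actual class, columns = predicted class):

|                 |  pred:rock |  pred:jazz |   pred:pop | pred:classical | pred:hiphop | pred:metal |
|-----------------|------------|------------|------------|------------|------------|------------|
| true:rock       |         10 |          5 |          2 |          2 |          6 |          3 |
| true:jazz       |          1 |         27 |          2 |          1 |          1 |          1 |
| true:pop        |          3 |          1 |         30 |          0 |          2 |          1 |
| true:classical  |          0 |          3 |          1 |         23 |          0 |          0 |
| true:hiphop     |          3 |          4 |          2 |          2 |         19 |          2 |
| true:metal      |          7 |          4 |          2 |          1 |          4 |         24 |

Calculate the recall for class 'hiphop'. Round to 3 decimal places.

0.594

One-vs-rest for 'hiphop': TP = diagonal; FP = other classes predicted 'hiphop'; FN = 'hiphop' predicted as other.
recall = TP/(TP+FN).
hiphop: TP=19, FN=3+4+2+2+2=13 → 19/32 = 0.5938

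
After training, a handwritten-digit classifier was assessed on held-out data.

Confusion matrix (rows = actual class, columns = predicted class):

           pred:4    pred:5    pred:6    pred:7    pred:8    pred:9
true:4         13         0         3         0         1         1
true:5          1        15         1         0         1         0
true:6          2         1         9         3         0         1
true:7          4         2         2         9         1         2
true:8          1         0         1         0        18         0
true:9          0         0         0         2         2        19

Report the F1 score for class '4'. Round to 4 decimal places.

0.6667

Treat '4' as positive and all other classes as negative.
F1 score = 2·TP/(2·TP+FP+FN).
4: TP=13, FP=1+2+4+1+0=8, FN=0+3+0+1+1=5 → 26/39 = 0.66667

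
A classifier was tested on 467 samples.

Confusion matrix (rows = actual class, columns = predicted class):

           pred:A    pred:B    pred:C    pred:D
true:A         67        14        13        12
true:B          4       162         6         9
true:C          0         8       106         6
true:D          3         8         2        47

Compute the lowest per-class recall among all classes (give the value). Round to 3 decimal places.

0.632

Per-class recall (TP/(TP+FN)):
  A: TP=67, FN=14+13+12=39 → 67/106 = 0.6321
  B: TP=162, FN=4+6+9=19 → 162/181 = 0.8950
  C: TP=106, FN=0+8+6=14 → 106/120 = 0.8833
  D: TP=47, FN=3+8+2=13 → 47/60 = 0.7833
Lowest is class 'A' with recall = 0.632.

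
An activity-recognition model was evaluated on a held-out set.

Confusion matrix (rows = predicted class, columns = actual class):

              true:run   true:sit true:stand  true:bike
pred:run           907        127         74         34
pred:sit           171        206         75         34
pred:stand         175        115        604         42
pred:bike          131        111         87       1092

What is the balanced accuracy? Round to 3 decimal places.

Balanced accuracy = mean of per-class recall.
  run: recall = 907/1384 = 0.6553
  sit: recall = 206/559 = 0.3685
  stand: recall = 604/840 = 0.7190
  bike: recall = 1092/1202 = 0.9085
Mean = (0.6553 + 0.3685 + 0.7190 + 0.9085) / 4 = 0.663

0.663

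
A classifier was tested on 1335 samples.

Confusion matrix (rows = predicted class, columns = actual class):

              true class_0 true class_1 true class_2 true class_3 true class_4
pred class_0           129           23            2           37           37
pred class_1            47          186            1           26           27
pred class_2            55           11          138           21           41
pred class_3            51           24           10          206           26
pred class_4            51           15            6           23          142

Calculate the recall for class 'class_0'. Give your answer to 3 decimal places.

recall = TP/(TP+FN).
class_0: TP=129, FN=47+55+51+51=204 → 129/333 = 0.3874

0.387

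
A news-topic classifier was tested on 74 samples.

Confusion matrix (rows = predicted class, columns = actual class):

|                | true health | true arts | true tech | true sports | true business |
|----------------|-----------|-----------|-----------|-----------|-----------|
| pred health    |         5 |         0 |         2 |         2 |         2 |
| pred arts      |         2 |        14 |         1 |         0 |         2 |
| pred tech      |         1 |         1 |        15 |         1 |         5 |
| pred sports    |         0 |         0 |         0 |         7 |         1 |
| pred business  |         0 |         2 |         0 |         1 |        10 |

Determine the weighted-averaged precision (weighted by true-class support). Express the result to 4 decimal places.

0.7150

Per-class precision (TP/(TP+FP)):
  health: TP=5, FP=0+2+2+2=6 → 5/11 = 0.45455
  arts: TP=14, FP=2+1+0+2=5 → 14/19 = 0.73684
  tech: TP=15, FP=1+1+1+5=8 → 15/23 = 0.65217
  sports: TP=7, FP=0+0+0+1=1 → 7/8 = 0.87500
  business: TP=10, FP=0+2+0+1=3 → 10/13 = 0.76923
Weighted-precision = Σ (supportᵢ/N)·precisionᵢ with N=74: (8/74)·0.45455 + (17/74)·0.73684 + (18/74)·0.65217 + (11/74)·0.87500 + (20/74)·0.76923 = 0.7150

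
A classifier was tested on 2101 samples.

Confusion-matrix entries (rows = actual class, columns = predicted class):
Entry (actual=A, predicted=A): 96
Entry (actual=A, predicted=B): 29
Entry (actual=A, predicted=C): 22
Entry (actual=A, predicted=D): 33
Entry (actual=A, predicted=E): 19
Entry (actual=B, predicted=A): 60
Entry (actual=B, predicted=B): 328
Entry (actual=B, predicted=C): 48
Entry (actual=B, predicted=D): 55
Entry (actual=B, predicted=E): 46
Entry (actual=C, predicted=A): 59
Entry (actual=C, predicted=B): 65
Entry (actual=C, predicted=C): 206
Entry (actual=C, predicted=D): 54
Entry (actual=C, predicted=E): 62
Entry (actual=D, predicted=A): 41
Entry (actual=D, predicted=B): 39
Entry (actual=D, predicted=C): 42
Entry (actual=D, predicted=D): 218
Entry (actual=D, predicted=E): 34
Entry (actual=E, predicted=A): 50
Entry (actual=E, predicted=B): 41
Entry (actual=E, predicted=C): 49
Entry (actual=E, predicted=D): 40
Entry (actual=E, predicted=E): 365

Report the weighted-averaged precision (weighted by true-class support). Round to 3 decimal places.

Per-class precision (TP/(TP+FP)):
  A: TP=96, FP=60+59+41+50=210 → 96/306 = 0.3137
  B: TP=328, FP=29+65+39+41=174 → 328/502 = 0.6534
  C: TP=206, FP=22+48+42+49=161 → 206/367 = 0.5613
  D: TP=218, FP=33+55+54+40=182 → 218/400 = 0.5450
  E: TP=365, FP=19+46+62+34=161 → 365/526 = 0.6939
Weighted-precision = Σ (supportᵢ/N)·precisionᵢ with N=2101: (199/2101)·0.3137 + (537/2101)·0.6534 + (446/2101)·0.5613 + (374/2101)·0.5450 + (545/2101)·0.6939 = 0.593

0.593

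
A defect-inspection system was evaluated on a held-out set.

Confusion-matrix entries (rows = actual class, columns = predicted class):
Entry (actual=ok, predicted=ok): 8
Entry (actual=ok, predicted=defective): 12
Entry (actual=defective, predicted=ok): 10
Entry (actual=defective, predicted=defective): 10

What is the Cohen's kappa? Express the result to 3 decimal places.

Observed agreement pₒ = trace/N = 18/40 = 0.4500
Expected agreement pₑ = Σ (rowᵢ·colᵢ)/N² = (20·18 + 20·22)/40² = 0.5000
κ = (pₒ − pₑ)/(1 − pₑ) = (0.4500 − 0.5000)/(1 − 0.5000) = -0.100

-0.100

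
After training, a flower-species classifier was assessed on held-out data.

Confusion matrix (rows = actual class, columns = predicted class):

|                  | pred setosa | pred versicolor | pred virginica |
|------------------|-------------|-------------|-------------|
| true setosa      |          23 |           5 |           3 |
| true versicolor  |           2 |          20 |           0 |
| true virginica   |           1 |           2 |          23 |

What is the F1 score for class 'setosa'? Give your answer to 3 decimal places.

0.807

Take TP from the diagonal, FP from the rest of the 'setosa' prediction marginal, FN from the rest of the 'setosa' actual marginal.
F1 score = 2·TP/(2·TP+FP+FN).
setosa: TP=23, FP=2+1=3, FN=5+3=8 → 46/57 = 0.8070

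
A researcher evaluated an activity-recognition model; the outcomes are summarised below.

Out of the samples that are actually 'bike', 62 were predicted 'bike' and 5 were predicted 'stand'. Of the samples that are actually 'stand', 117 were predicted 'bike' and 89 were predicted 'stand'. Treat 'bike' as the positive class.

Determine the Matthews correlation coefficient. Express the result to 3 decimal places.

MCC = (TP·TN − FP·FN) / √((TP+FP)(TP+FN)(TN+FP)(TN+FN))
Numerator = 62·89 − 117·5 = 4933
Denominator = √(179·67·206·94) = √232232452 = 15239.1749
MCC = 4933 / 15239.1749 = 0.324

0.324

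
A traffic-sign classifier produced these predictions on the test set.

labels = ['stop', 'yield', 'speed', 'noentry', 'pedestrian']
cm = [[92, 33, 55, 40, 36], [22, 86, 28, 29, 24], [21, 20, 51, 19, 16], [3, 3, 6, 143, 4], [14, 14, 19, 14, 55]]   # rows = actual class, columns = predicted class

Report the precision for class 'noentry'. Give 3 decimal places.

precision = TP/(TP+FP).
noentry: TP=143, FP=40+29+19+14=102 → 143/245 = 0.5837

0.584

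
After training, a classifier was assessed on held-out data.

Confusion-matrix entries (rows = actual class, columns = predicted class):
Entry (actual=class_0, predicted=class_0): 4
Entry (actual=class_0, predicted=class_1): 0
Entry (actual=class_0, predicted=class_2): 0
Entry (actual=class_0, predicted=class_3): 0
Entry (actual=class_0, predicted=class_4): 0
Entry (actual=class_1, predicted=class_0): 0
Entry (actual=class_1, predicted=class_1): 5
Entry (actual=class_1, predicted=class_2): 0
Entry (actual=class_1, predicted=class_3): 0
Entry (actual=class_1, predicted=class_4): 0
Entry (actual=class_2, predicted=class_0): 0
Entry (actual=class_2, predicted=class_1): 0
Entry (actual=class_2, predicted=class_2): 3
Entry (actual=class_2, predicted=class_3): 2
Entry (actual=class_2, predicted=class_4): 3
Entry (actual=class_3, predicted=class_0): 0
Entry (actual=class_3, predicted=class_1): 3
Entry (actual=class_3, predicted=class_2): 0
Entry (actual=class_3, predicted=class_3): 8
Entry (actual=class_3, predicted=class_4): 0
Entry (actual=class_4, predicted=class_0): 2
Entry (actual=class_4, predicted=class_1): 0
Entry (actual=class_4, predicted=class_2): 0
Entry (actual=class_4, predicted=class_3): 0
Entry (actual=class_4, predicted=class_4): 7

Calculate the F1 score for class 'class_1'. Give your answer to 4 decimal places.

Treat 'class_1' as positive and all other classes as negative.
F1 score = 2·TP/(2·TP+FP+FN).
class_1: TP=5, FP=0+0+3+0=3, FN=0+0+0+0=0 → 10/13 = 0.76923

0.7692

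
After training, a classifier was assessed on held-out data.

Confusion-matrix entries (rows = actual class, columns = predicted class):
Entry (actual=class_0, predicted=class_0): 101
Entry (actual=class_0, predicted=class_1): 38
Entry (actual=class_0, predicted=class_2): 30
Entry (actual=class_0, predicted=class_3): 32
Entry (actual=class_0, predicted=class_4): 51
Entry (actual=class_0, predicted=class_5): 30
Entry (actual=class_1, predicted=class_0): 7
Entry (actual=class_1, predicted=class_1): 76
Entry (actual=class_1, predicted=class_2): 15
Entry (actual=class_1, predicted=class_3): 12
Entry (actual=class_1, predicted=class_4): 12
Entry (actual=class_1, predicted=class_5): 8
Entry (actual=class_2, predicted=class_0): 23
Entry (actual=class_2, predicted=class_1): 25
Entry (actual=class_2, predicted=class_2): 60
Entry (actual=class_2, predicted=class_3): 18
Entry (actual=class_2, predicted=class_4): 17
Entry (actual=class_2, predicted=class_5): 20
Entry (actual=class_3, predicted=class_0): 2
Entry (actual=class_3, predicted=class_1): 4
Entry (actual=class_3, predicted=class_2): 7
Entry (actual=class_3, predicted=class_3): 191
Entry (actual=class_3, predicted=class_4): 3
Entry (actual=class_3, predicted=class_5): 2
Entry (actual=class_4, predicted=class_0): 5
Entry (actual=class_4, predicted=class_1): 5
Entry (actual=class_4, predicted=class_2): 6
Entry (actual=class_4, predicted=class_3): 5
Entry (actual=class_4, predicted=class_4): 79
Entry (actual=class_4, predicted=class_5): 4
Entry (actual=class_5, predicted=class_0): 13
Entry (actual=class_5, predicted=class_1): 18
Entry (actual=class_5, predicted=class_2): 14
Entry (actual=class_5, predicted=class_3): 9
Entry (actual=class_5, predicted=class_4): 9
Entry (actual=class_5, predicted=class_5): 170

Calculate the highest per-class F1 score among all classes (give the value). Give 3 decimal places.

0.803

Per-class F1 score (2·TP/(2·TP+FP+FN)):
  class_0: TP=101, FP=7+23+2+5+13=50, FN=38+30+32+51+30=181 → 202/433 = 0.4665
  class_1: TP=76, FP=38+25+4+5+18=90, FN=7+15+12+12+8=54 → 152/296 = 0.5135
  class_2: TP=60, FP=30+15+7+6+14=72, FN=23+25+18+17+20=103 → 120/295 = 0.4068
  class_3: TP=191, FP=32+12+18+5+9=76, FN=2+4+7+3+2=18 → 382/476 = 0.8025
  class_4: TP=79, FP=51+12+17+3+9=92, FN=5+5+6+5+4=25 → 158/275 = 0.5745
  class_5: TP=170, FP=30+8+20+2+4=64, FN=13+18+14+9+9=63 → 340/467 = 0.7281
Highest is class 'class_3' with F1 score = 0.803.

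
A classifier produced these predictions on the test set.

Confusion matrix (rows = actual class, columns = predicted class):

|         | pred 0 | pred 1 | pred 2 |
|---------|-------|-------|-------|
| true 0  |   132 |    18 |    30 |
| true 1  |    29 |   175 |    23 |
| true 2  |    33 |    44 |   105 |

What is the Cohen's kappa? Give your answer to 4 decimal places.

0.5456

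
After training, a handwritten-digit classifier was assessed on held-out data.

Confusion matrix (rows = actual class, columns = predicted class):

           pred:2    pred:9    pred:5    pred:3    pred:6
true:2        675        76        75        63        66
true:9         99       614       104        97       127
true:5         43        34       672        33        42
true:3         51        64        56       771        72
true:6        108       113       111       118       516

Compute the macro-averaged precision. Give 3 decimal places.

Per-class precision (TP/(TP+FP)):
  2: TP=675, FP=99+43+51+108=301 → 675/976 = 0.6916
  9: TP=614, FP=76+34+64+113=287 → 614/901 = 0.6815
  5: TP=672, FP=75+104+56+111=346 → 672/1018 = 0.6601
  3: TP=771, FP=63+97+33+118=311 → 771/1082 = 0.7126
  6: TP=516, FP=66+127+42+72=307 → 516/823 = 0.6270
Macro-precision = mean = (0.6916 + 0.6815 + 0.6601 + 0.7126 + 0.6270) / 5 = 0.675

0.675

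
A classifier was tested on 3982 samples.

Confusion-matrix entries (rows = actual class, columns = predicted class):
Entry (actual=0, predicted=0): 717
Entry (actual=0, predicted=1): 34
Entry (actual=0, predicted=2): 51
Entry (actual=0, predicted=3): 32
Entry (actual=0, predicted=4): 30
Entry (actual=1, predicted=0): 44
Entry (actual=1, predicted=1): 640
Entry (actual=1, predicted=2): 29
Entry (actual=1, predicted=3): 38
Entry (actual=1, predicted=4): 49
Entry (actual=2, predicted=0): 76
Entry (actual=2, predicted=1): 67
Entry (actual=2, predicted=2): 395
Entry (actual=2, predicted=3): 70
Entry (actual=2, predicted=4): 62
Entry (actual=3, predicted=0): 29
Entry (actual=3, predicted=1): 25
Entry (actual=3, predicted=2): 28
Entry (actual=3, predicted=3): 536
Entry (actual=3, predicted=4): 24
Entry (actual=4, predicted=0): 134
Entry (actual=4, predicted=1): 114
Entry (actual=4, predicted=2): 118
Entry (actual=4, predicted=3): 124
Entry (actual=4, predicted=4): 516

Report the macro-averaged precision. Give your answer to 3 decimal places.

Per-class precision (TP/(TP+FP)):
  0: TP=717, FP=44+76+29+134=283 → 717/1000 = 0.7170
  1: TP=640, FP=34+67+25+114=240 → 640/880 = 0.7273
  2: TP=395, FP=51+29+28+118=226 → 395/621 = 0.6361
  3: TP=536, FP=32+38+70+124=264 → 536/800 = 0.6700
  4: TP=516, FP=30+49+62+24=165 → 516/681 = 0.7577
Macro-precision = mean = (0.7170 + 0.7273 + 0.6361 + 0.6700 + 0.7577) / 5 = 0.702

0.702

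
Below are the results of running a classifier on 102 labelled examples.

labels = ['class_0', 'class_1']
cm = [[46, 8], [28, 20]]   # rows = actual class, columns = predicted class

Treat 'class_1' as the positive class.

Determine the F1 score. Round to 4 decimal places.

0.5263

Precision = TP/(TP+FP) = 20/28 = 0.7143
Recall = TP/(TP+FN) = 20/48 = 0.4167
F1 = 2·TP/(2·TP+FP+FN) = 40/76 = 0.5263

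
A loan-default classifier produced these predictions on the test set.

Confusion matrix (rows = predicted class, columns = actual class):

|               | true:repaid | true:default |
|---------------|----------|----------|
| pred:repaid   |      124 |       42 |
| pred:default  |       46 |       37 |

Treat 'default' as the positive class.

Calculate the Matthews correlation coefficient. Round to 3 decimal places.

0.195

MCC = (TP·TN − FP·FN) / √((TP+FP)(TP+FN)(TN+FP)(TN+FN))
Numerator = 37·124 − 46·42 = 2656
Denominator = √(83·79·170·166) = √185038540 = 13602.8872
MCC = 2656 / 13602.8872 = 0.195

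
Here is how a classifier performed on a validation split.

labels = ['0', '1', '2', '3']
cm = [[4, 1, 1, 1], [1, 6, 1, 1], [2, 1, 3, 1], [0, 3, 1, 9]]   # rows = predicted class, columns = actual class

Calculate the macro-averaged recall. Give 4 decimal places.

Per-class recall (TP/(TP+FN)):
  0: TP=4, FN=1+2+0=3 → 4/7 = 0.57143
  1: TP=6, FN=1+1+3=5 → 6/11 = 0.54545
  2: TP=3, FN=1+1+1=3 → 3/6 = 0.50000
  3: TP=9, FN=1+1+1=3 → 9/12 = 0.75000
Macro-recall = mean = (0.57143 + 0.54545 + 0.50000 + 0.75000) / 4 = 0.5917

0.5917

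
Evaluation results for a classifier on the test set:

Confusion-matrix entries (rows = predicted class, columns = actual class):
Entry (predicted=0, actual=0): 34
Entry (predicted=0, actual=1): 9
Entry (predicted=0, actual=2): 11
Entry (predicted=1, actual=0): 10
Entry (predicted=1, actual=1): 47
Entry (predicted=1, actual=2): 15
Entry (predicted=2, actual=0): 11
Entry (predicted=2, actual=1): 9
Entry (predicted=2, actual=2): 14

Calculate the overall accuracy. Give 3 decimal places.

0.594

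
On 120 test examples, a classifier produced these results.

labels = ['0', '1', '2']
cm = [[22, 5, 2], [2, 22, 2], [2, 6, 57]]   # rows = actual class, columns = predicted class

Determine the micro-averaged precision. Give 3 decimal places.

Micro-averaging pools counts across classes: ΣTP=101, ΣFP=19, ΣFN=19.
Micro-precision = TP/(TP+FP) on pooled counts = 0.842 (equals overall accuracy in single-label multiclass).

0.842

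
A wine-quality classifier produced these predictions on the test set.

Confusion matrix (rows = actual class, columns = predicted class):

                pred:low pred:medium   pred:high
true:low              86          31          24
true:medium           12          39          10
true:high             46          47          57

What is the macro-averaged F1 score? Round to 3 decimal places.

Per-class F1 score (2·TP/(2·TP+FP+FN)):
  low: TP=86, FP=12+46=58, FN=31+24=55 → 172/285 = 0.6035
  medium: TP=39, FP=31+47=78, FN=12+10=22 → 78/178 = 0.4382
  high: TP=57, FP=24+10=34, FN=46+47=93 → 114/241 = 0.4730
Macro-F1 score = mean = (0.6035 + 0.4382 + 0.4730) / 3 = 0.505

0.505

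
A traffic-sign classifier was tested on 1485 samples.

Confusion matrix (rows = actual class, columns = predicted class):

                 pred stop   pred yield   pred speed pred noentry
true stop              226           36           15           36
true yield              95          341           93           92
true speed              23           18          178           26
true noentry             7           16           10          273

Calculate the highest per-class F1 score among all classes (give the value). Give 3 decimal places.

0.745

Per-class F1 score (2·TP/(2·TP+FP+FN)):
  stop: TP=226, FP=95+23+7=125, FN=36+15+36=87 → 452/664 = 0.6807
  yield: TP=341, FP=36+18+16=70, FN=95+93+92=280 → 682/1032 = 0.6609
  speed: TP=178, FP=15+93+10=118, FN=23+18+26=67 → 356/541 = 0.6580
  noentry: TP=273, FP=36+92+26=154, FN=7+16+10=33 → 546/733 = 0.7449
Highest is class 'noentry' with F1 score = 0.745.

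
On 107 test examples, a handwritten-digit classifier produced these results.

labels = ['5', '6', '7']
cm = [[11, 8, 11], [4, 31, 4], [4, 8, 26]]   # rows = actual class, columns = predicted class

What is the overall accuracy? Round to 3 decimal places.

Accuracy = trace / total = (11+31+26=68) / 107 = 68/107 = 0.636

0.636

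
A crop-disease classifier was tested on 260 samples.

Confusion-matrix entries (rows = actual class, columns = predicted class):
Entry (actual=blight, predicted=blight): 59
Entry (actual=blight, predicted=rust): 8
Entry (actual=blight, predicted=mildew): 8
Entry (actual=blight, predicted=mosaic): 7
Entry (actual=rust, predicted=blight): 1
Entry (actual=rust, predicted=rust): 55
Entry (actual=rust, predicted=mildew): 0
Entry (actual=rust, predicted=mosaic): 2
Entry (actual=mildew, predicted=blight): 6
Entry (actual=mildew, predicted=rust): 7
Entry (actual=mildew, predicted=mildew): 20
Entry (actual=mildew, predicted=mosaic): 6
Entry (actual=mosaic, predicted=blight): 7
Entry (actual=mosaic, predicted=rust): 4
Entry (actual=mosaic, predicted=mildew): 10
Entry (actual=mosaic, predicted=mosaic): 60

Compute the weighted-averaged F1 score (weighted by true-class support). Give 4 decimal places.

Per-class F1 score (2·TP/(2·TP+FP+FN)):
  blight: TP=59, FP=1+6+7=14, FN=8+8+7=23 → 118/155 = 0.76129
  rust: TP=55, FP=8+7+4=19, FN=1+0+2=3 → 110/132 = 0.83333
  mildew: TP=20, FP=8+0+10=18, FN=6+7+6=19 → 40/77 = 0.51948
  mosaic: TP=60, FP=7+2+6=15, FN=7+4+10=21 → 120/156 = 0.76923
Weighted-F1 score = Σ (supportᵢ/N)·F1 scoreᵢ with N=260: (82/260)·0.76129 + (58/260)·0.83333 + (39/260)·0.51948 + (81/260)·0.76923 = 0.7436

0.7436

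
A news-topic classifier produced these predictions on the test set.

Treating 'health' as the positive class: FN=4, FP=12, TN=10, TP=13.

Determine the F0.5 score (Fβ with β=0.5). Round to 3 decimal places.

0.556

Fβ = (1+β²)·TP / ((1+β²)·TP + β²·FN + FP), with β²=1/4
= 1.25·13 / (1.25·13 + 0.25·4 + 12) = 0.556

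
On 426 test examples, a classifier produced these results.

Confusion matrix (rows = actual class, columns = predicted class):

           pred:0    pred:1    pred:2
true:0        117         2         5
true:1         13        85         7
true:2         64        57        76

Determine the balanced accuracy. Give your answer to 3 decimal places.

0.713

Balanced accuracy = mean of per-class recall.
  0: recall = 117/124 = 0.9435
  1: recall = 85/105 = 0.8095
  2: recall = 76/197 = 0.3858
Mean = (0.9435 + 0.8095 + 0.3858) / 3 = 0.713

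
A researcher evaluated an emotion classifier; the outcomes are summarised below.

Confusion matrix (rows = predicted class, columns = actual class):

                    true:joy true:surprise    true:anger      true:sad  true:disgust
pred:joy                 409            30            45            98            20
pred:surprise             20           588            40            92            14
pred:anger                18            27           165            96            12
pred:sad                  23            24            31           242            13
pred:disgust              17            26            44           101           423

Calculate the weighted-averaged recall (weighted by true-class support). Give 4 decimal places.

0.6979

Per-class recall (TP/(TP+FN)):
  joy: TP=409, FN=20+18+23+17=78 → 409/487 = 0.83984
  surprise: TP=588, FN=30+27+24+26=107 → 588/695 = 0.84604
  anger: TP=165, FN=45+40+31+44=160 → 165/325 = 0.50769
  sad: TP=242, FN=98+92+96+101=387 → 242/629 = 0.38474
  disgust: TP=423, FN=20+14+12+13=59 → 423/482 = 0.87759
Weighted-recall = Σ (supportᵢ/N)·recallᵢ with N=2618: (487/2618)·0.83984 + (695/2618)·0.84604 + (325/2618)·0.50769 + (629/2618)·0.38474 + (482/2618)·0.87759 = 0.6979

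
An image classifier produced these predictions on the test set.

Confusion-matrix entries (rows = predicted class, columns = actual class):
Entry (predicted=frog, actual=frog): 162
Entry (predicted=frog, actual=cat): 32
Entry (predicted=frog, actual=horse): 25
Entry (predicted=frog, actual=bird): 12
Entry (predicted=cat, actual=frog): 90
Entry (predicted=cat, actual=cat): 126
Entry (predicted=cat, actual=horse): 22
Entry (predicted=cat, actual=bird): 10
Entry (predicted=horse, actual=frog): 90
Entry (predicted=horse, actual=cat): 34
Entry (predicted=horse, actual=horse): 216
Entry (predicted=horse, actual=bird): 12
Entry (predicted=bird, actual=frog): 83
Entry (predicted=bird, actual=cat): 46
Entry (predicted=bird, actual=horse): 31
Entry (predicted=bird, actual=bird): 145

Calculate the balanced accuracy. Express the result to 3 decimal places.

Balanced accuracy = mean of per-class recall.
  frog: recall = 162/425 = 0.3812
  cat: recall = 126/238 = 0.5294
  horse: recall = 216/294 = 0.7347
  bird: recall = 145/179 = 0.8101
Mean = (0.3812 + 0.5294 + 0.7347 + 0.8101) / 4 = 0.614

0.614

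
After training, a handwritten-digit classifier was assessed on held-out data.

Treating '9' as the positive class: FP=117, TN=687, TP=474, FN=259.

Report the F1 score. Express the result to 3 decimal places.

0.716

Precision = TP/(TP+FP) = 474/591 = 0.8020
Recall = TP/(TP+FN) = 474/733 = 0.6467
F1 = 2·TP/(2·TP+FP+FN) = 948/1324 = 0.716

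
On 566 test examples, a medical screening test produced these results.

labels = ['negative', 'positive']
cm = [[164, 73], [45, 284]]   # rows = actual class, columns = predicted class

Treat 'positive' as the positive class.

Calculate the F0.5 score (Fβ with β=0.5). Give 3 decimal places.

0.808

Fβ = (1+β²)·TP / ((1+β²)·TP + β²·FN + FP), with β²=1/4
= 1.25·284 / (1.25·284 + 0.25·45 + 73) = 0.808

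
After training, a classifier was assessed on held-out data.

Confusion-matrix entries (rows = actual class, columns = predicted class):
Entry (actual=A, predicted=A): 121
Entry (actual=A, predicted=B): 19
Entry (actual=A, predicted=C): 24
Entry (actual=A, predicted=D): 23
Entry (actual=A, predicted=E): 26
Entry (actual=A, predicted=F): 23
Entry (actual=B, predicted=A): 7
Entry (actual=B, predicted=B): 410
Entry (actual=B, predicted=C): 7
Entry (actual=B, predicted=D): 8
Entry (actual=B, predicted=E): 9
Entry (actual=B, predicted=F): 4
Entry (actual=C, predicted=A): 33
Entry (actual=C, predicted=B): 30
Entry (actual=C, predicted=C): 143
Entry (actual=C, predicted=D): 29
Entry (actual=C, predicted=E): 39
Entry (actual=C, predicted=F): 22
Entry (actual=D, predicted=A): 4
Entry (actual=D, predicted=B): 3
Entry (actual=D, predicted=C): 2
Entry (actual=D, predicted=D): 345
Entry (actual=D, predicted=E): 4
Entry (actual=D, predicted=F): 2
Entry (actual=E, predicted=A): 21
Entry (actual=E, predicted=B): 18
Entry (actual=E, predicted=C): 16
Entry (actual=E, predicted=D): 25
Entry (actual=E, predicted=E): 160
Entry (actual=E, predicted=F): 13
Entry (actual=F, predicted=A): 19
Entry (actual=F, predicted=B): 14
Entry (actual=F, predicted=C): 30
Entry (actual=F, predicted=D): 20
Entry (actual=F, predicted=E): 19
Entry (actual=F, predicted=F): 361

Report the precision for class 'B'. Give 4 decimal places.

Take TP from the diagonal, FP from the rest of the 'B' prediction marginal, FN from the rest of the 'B' actual marginal.
precision = TP/(TP+FP).
B: TP=410, FP=19+30+3+18+14=84 → 410/494 = 0.82996

0.8300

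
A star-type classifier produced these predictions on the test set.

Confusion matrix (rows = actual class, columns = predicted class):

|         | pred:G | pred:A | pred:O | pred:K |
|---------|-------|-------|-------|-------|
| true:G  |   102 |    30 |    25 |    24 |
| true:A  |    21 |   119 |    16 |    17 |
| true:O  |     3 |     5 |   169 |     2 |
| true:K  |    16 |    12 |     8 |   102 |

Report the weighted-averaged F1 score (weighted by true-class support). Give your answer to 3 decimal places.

Per-class F1 score (2·TP/(2·TP+FP+FN)):
  G: TP=102, FP=21+3+16=40, FN=30+25+24=79 → 204/323 = 0.6316
  A: TP=119, FP=30+5+12=47, FN=21+16+17=54 → 238/339 = 0.7021
  O: TP=169, FP=25+16+8=49, FN=3+5+2=10 → 338/397 = 0.8514
  K: TP=102, FP=24+17+2=43, FN=16+12+8=36 → 204/283 = 0.7208
Weighted-F1 score = Σ (supportᵢ/N)·F1 scoreᵢ with N=671: (181/671)·0.6316 + (173/671)·0.7021 + (179/671)·0.8514 + (138/671)·0.7208 = 0.727

0.727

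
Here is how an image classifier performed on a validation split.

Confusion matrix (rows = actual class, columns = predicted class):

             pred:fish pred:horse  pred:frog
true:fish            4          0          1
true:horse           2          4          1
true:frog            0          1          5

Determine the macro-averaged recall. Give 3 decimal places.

0.735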